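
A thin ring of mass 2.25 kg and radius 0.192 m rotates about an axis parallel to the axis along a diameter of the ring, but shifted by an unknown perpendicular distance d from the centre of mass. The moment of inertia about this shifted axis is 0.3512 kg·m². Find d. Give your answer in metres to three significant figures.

About the centre-of-mass axis, I_cm = (1/2)MR² = (1/2)(2.25)(0.192)² = 0.041472 kg·m².
Parallel axis theorem: I = I_cm + Md², so Md² = 0.3512 − 0.041472 = 0.30973 kg·m².
d = √(0.30973 / 2.25) = 0.37102 m.

0.371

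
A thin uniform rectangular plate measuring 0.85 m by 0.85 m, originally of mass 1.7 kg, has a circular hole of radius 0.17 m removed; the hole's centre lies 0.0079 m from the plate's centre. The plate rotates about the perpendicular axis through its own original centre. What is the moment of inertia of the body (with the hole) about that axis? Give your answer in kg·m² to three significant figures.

0.202

Unpierced body about its centre: I₀ = (1/12)M(a²+b²) = (1/12)(1.7)[(0.85)² + (0.85)²] = 0.20471 kg·m².
The removed disk has mass m = M·πr²/(ab) = (1.7)·π(0.17)²/(0.85·0.85) = 0.21363 kg (same uniform areal density).
Its moment of inertia about the rotation axis (parallel-axis theorem): I_hole = (1/2)mr² + md² = (1/2)(0.21363)(0.17)² + (0.21363)(0.0079)² = 0.0031003 kg·m².
Treating the hole as negative mass, I = I₀ − I_hole = 0.20471 − 0.0031003 = 0.20161 kg·m².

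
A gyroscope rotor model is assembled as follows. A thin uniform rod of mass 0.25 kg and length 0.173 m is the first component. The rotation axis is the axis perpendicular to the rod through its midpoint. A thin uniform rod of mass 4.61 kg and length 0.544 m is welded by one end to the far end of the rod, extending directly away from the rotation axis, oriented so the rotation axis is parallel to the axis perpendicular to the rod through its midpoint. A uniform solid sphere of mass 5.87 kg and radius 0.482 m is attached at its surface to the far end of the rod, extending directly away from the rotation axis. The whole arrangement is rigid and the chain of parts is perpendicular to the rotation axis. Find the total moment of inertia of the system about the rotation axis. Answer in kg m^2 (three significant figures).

8.52

Thin rod: I_cm = (1/12)ML² = (1/12)(0.25)(0.173)² = 0.00062352 kg m^2; axis through the centre, so I = 0.00062352 kg m^2.
Thin rod: I_cm = (1/12)ML² = (1/12)(4.61)(0.544)² = 0.11369 kg m^2; centre at d = 0.0865 + 0.272 = 0.3585 m, so I = I_cm + Md² gives I = 0.11369 + (4.61)(0.3585)² = 0.70618 kg m^2.
Solid sphere: I_cm = (2/5)MR² = (2/5)(5.87)(0.482)² = 0.5455 kg m^2; centre at d = 0.0865 + 0.272 + 0.272 + 0.482 = 1.1125 m, so I = I_cm + Md² gives I = 0.5455 + (5.87)(1.1125)² = 7.8105 kg m^2.
Total I = 0.00062352 + 0.70618 + 7.8105 = 8.5173 kg m^2.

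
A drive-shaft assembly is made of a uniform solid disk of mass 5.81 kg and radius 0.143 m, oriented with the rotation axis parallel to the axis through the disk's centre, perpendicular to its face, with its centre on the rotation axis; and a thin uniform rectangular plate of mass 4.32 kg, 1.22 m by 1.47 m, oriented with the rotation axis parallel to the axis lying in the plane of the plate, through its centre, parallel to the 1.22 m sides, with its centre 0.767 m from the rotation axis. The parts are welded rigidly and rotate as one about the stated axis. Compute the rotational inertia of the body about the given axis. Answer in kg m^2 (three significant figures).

3.38

Solid disk: I_cm = (1/2)MR² = (1/2)(5.81)(0.143)² = 0.059404 kg m^2; axis through the centre, so I = 0.059404 kg m^2.
Rectangular plate: I_cm = (1/12)Mb² = (1/12)(4.32)(1.47)² = 0.77792 kg m^2; centre at d = 0.767 m, so I = I_cm + Md² gives I = 0.77792 + (4.32)(0.767)² = 3.3193 kg m^2.
Total I = 0.059404 + 3.3193 = 3.3787 kg m^2.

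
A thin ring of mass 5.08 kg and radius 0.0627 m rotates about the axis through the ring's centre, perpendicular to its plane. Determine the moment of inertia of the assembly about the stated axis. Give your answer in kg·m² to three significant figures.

0.0200

I_cm = MR² = (5.08)(0.0627)² = 0.019971 kg·m²; axis through the centre, so I = 0.019971 kg·m².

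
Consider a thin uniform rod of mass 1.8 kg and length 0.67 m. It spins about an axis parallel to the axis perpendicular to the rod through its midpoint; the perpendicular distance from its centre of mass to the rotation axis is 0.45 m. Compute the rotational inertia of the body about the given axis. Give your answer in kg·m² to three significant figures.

I_cm = (1/12)ML² = (1/12)(1.8)(0.67)² = 0.067335 kg·m²; centre at d = 0.45 m, so I = I_cm + Md² gives I = 0.067335 + (1.8)(0.45)² = 0.43184 kg·m².

0.432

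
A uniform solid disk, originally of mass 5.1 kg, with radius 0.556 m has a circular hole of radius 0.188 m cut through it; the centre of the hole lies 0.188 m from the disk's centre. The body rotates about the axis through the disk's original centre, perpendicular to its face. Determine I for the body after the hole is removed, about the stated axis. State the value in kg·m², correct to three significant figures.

0.757

Unpierced body about its centre: I₀ = (1/2)MR² = (1/2)(5.1)(0.556)² = 0.7883 kg·m².
The removed disk has mass m = M·(r/R)² = (5.1)(0.188/0.556)² = 0.58309 kg (same uniform areal density).
Its moment of inertia about the rotation axis (parallel-axis theorem): I_hole = (1/2)mr² + md² = (1/2)(0.58309)(0.188)² + (0.58309)(0.188)² = 0.030913 kg·m².
Treating the hole as negative mass, I = I₀ − I_hole = 0.7883 − 0.030913 = 0.75738 kg·m².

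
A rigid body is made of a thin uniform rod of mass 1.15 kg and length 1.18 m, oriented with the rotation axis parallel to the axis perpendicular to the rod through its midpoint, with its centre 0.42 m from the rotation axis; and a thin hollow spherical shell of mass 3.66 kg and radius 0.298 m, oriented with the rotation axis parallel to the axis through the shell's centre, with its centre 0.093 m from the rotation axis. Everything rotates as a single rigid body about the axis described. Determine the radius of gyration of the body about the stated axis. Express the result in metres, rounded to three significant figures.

Thin rod: I_cm = (1/12)ML² = (1/12)(1.15)(1.18)² = 0.13344 kg m^2; centre at d = 0.42 m, so I = I_cm + Md² gives I = 0.13344 + (1.15)(0.42)² = 0.3363 kg m^2.
Spherical shell: I_cm = (2/3)MR² = (2/3)(3.66)(0.298)² = 0.21668 kg m^2; centre at d = 0.093 m, so I = I_cm + Md² gives I = 0.21668 + (3.66)(0.093)² = 0.24834 kg m^2.
Total I = 0.58464 kg m^2; total mass M = 4.81 kg.
k = √(I/M) = √(0.58464/4.81) = 0.34863 m.

0.349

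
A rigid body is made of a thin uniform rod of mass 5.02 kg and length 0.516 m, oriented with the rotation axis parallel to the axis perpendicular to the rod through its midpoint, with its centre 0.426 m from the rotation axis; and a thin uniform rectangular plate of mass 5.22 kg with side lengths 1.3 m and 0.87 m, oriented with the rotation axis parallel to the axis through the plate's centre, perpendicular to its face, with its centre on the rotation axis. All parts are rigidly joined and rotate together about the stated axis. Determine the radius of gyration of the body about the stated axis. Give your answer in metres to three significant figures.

Thin rod: I_cm = (1/12)ML² = (1/12)(5.02)(0.516)² = 0.11138 kg m^2; centre at d = 0.426 m, so the parallel axis theorem gives I = 0.11138 + (5.02)(0.426)² = 1.0224 kg m^2.
Rectangular plate: I_cm = (1/12)M(a²+b²) = (1/12)(5.22)[(1.3)² + (0.87)²] = 1.0644 kg m^2; axis through the centre, so I = 1.0644 kg m^2.
Total I = 2.0868 kg m^2; total mass M = 10.24 kg.
k = √(I/M) = √(2.0868/10.24) = 0.45143 m.

0.451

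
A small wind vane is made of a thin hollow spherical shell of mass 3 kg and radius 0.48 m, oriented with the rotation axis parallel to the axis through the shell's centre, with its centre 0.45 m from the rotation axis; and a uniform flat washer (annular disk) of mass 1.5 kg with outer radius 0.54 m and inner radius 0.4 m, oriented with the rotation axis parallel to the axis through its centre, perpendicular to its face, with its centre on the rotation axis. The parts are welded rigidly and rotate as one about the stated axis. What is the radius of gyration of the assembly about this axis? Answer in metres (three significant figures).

0.559

Spherical shell: I_cm = (2/3)MR² = (2/3)(3)(0.48)² = 0.4608 kg m^2; centre at d = 0.45 m, so I = I_cm + Md² gives I = 0.4608 + (3)(0.45)² = 1.0683 kg m^2.
Annular disk: I_cm = (1/2)M(R²+r²) = (1/2)(1.5)[(0.54)² + (0.4)²] = 0.3387 kg m^2; axis through the centre, so I = 0.3387 kg m^2.
Total I = 1.407 kg m^2; total mass M = 4.5 kg.
k = √(I/M) = √(1.407/4.5) = 0.55917 m.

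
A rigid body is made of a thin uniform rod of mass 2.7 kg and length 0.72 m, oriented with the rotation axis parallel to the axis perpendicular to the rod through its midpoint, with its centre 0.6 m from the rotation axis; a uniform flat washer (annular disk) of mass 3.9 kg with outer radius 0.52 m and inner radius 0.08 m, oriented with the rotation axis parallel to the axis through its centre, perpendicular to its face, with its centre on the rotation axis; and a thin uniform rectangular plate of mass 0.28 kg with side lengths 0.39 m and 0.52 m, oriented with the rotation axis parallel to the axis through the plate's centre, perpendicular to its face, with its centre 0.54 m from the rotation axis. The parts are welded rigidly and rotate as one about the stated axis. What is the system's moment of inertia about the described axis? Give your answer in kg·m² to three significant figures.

1.72

Thin rod: I_cm = (1/12)ML² = (1/12)(2.7)(0.72)² = 0.11664 kg·m²; centre at d = 0.6 m, so I = I_cm + Md² gives I = 0.11664 + (2.7)(0.6)² = 1.0886 kg·m².
Annular disk: I_cm = (1/2)M(R²+r²) = (1/2)(3.9)[(0.52)² + (0.08)²] = 0.53976 kg·m²; axis through the centre, so I = 0.53976 kg·m².
Rectangular plate: I_cm = (1/12)M(a²+b²) = (1/12)(0.28)[(0.39)² + (0.52)²] = 0.0098583 kg·m²; centre at d = 0.54 m, so I = I_cm + Md² gives I = 0.0098583 + (0.28)(0.54)² = 0.091506 kg·m².
Total I = 1.0886 + 0.53976 + 0.091506 = 1.7199 kg·m².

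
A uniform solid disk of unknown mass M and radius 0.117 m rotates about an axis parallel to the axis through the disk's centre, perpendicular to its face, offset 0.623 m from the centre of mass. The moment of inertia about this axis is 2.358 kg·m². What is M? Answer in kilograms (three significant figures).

I = I_cm + Md² = (1/2)MR² + Md² = M·[0.5·(0.117)² + (0.623)²] = M·0.39497.
So M = 2.358 / 0.39497 = 5.97 kg.

5.97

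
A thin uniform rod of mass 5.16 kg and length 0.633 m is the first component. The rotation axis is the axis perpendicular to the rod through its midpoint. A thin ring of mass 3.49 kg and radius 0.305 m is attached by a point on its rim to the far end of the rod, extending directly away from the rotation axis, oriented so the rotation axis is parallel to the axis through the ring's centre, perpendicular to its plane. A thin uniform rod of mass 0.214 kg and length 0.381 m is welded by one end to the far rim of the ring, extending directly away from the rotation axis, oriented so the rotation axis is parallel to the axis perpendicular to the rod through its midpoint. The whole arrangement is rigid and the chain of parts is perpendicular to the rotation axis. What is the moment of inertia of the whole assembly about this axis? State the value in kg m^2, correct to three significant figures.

2.11

Thin rod: I_cm = (1/12)ML² = (1/12)(5.16)(0.633)² = 0.1723 kg m^2; axis through the centre, so I = 0.1723 kg m^2.
Thin ring: I_cm = MR² = (3.49)(0.305)² = 0.32466 kg m^2; centre at d = 0.3165 + 0.305 = 0.6215 m, so the parallel axis theorem gives I = 0.32466 + (3.49)(0.6215)² = 1.6727 kg m^2.
Thin rod: I_cm = (1/12)ML² = (1/12)(0.214)(0.381)² = 0.0025887 kg m^2; centre at d = 0.3165 + 0.305 + 0.305 + 0.1905 = 1.117 m, so the parallel axis theorem gives I = 0.0025887 + (0.214)(1.117)² = 0.26959 kg m^2.
Total I = 0.1723 + 1.6727 + 0.26959 = 2.1146 kg m^2.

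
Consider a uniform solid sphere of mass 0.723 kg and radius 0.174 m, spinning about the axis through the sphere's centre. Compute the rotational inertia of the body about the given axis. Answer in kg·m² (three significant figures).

I_cm = (2/5)MR² = (2/5)(0.723)(0.174)² = 0.0087558 kg·m²; axis through the centre, so I = 0.0087558 kg·m².

0.00876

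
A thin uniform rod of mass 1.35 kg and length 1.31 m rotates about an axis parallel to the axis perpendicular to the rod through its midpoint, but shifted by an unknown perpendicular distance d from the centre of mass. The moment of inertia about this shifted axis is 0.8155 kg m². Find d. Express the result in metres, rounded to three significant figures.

About the centre-of-mass axis, I_cm = (1/12)ML² = (1/12)(1.35)(1.31)² = 0.19306 kg m².
Parallel axis theorem: I = I_cm + Md², so Md² = 0.8155 − 0.19306 = 0.62244 kg m².
d = √(0.62244 / 1.35) = 0.67902 m.

0.679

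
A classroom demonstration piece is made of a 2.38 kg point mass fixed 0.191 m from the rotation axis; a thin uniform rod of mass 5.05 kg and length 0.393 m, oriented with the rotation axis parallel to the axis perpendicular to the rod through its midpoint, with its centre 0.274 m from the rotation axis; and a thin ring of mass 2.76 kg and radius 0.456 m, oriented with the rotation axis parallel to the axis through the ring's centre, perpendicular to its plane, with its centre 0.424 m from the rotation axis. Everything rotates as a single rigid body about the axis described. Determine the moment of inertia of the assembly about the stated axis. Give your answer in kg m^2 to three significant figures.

1.60

Point mass: I_cm = 0; centre at d = 0.191 m, so I = I_cm + Md² gives I = 0 + (2.38)(0.191)² = 0.086825 kg m^2.
Thin rod: I_cm = (1/12)ML² = (1/12)(5.05)(0.393)² = 0.064997 kg m^2; centre at d = 0.274 m, so I = I_cm + Md² gives I = 0.064997 + (5.05)(0.274)² = 0.44413 kg m^2.
Thin ring: I_cm = MR² = (2.76)(0.456)² = 0.5739 kg m^2; centre at d = 0.424 m, so I = I_cm + Md² gives I = 0.5739 + (2.76)(0.424)² = 1.0701 kg m^2.
Total I = 0.086825 + 0.44413 + 1.0701 = 1.601 kg m^2.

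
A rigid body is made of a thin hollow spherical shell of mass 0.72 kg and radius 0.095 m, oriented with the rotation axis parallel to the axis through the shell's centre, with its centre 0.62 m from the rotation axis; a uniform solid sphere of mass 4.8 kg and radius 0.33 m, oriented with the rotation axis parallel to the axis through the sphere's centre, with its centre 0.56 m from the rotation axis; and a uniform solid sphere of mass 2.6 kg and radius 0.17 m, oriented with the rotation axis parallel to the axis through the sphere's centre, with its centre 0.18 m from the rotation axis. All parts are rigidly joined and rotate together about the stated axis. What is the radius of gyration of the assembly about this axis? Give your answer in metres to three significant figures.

0.510

Spherical shell: I_cm = (2/3)MR² = (2/3)(0.72)(0.095)² = 0.004332 kg m²; centre at d = 0.62 m, so I = I_cm + Md² gives I = 0.004332 + (0.72)(0.62)² = 0.2811 kg m².
Solid sphere: I_cm = (2/5)MR² = (2/5)(4.8)(0.33)² = 0.20909 kg m²; centre at d = 0.56 m, so I = I_cm + Md² gives I = 0.20909 + (4.8)(0.56)² = 1.7144 kg m².
Solid sphere: I_cm = (2/5)MR² = (2/5)(2.6)(0.17)² = 0.030056 kg m²; centre at d = 0.18 m, so I = I_cm + Md² gives I = 0.030056 + (2.6)(0.18)² = 0.1143 kg m².
Total I = 2.1098 kg m²; total mass M = 8.12 kg.
k = √(I/M) = √(2.1098/8.12) = 0.50973 m.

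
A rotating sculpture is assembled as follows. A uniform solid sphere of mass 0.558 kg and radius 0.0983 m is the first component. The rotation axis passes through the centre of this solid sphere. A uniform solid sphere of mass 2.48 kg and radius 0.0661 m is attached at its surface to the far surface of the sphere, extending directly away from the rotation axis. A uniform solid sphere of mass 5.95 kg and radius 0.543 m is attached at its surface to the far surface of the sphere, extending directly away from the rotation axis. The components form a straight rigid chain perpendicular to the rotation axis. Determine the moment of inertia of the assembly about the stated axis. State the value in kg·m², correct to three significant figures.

4.34

Solid sphere: I_cm = (2/5)MR² = (2/5)(0.558)(0.0983)² = 0.0021568 kg·m²; axis through the centre, so I = 0.0021568 kg·m².
Solid sphere: I_cm = (2/5)MR² = (2/5)(2.48)(0.0661)² = 0.0043343 kg·m²; centre at d = 0.0983 + 0.0661 = 0.1644 m, so I = I_cm + Md² gives I = 0.0043343 + (2.48)(0.1644)² = 0.071362 kg·m².
Solid sphere: I_cm = (2/5)MR² = (2/5)(5.95)(0.543)² = 0.70174 kg·m²; centre at d = 0.0983 + 0.0661 + 0.0661 + 0.543 = 0.7735 m, so I = I_cm + Md² gives I = 0.70174 + (5.95)(0.7735)² = 4.2616 kg·m².
Total I = 0.0021568 + 0.071362 + 4.2616 = 4.3352 kg·m².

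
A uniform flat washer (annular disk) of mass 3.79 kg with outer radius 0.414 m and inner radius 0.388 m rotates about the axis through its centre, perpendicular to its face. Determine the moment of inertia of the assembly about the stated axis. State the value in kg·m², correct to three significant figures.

I_cm = (1/2)M(R²+r²) = (1/2)(3.79)[(0.414)² + (0.388)²] = 0.61008 kg·m²; axis through the centre, so I = 0.61008 kg·m².

0.610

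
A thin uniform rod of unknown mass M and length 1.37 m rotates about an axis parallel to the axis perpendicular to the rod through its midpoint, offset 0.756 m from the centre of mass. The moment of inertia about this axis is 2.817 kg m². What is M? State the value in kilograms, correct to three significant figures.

3.87

I = I_cm + Md² = (1/12)ML² + Md² = M·[0.0833333·(1.37)² + (0.756)²] = M·0.72794.
So M = 2.817 / 0.72794 = 3.8698 kg.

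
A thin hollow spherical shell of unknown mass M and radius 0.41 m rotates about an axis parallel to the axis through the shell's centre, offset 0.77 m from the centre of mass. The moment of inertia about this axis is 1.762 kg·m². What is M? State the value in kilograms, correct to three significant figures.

2.50

I = I_cm + Md² = (2/3)MR² + Md² = M·[0.666667·(0.41)² + (0.77)²] = M·0.70497.
So M = 1.762 / 0.70497 = 2.4994 kg.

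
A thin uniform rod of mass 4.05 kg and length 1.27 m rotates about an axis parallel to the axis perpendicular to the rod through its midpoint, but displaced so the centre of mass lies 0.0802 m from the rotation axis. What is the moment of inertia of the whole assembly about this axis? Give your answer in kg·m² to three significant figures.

0.570

I_cm = (1/12)ML² = (1/12)(4.05)(1.27)² = 0.54435 kg·m²; centre at d = 0.0802 m, so I = I_cm + Md² gives I = 0.54435 + (4.05)(0.0802)² = 0.5704 kg·m².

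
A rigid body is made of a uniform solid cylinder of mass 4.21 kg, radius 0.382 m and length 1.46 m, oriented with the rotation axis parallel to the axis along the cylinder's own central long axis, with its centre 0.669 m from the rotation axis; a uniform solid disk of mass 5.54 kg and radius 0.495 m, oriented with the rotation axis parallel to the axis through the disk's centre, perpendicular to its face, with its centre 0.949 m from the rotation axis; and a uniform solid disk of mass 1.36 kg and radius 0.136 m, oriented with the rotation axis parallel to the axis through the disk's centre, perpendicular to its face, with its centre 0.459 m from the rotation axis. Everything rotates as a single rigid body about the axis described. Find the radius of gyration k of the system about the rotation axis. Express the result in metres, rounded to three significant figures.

0.857

Solid cylinder: I_cm = (1/2)MR² = (1/2)(4.21)(0.382)² = 0.30717 kg m²; centre at d = 0.669 m, so I = I_cm + Md² gives I = 0.30717 + (4.21)(0.669)² = 2.1914 kg m².
Solid disk: I_cm = (1/2)MR² = (1/2)(5.54)(0.495)² = 0.67872 kg m²; centre at d = 0.949 m, so I = I_cm + Md² gives I = 0.67872 + (5.54)(0.949)² = 5.668 kg m².
Solid disk: I_cm = (1/2)MR² = (1/2)(1.36)(0.136)² = 0.012577 kg m²; centre at d = 0.459 m, so I = I_cm + Md² gives I = 0.012577 + (1.36)(0.459)² = 0.2991 kg m².
Total I = 8.1586 kg m²; total mass M = 11.11 kg.
k = √(I/M) = √(8.1586/11.11) = 0.85694 m.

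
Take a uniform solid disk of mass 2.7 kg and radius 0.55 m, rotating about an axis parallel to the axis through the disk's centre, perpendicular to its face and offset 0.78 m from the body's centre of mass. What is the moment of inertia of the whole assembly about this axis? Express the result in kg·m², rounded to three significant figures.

2.05

I_cm = (1/2)MR² = (1/2)(2.7)(0.55)² = 0.40838 kg·m²; centre at d = 0.78 m, so I = I_cm + Md² gives I = 0.40838 + (2.7)(0.78)² = 2.0511 kg·m².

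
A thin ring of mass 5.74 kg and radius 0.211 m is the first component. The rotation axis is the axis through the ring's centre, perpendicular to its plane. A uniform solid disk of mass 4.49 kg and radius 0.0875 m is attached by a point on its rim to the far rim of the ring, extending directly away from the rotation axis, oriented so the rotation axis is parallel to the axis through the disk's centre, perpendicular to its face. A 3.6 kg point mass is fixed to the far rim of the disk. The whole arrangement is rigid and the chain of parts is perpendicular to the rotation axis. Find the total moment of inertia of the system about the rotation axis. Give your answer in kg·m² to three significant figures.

Thin ring: I_cm = MR² = (5.74)(0.211)² = 0.25555 kg·m²; axis through the centre, so I = 0.25555 kg·m².
Solid disk: I_cm = (1/2)MR² = (1/2)(4.49)(0.0875)² = 0.017188 kg·m²; centre at d = 0.211 + 0.0875 = 0.2985 m, so I = I_cm + Md² gives I = 0.017188 + (4.49)(0.2985)² = 0.41726 kg·m².
Point mass: I_cm = 0; centre at d = 0.211 + 0.0875 + 0.0875 = 0.386 m, so I = I_cm + Md² gives I = 0 + (3.6)(0.386)² = 0.53639 kg·m².
Total I = 0.25555 + 0.41726 + 0.53639 = 1.2092 kg·m².

1.21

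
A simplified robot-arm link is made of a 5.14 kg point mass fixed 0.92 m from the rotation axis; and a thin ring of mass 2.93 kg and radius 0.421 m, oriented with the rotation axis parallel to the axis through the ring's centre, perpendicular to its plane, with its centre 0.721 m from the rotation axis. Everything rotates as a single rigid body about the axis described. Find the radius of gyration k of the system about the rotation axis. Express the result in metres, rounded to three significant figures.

Point mass: I_cm = 0; centre at d = 0.92 m, so the parallel axis theorem gives I = 0 + (5.14)(0.92)² = 4.3505 kg·m².
Thin ring: I_cm = MR² = (2.93)(0.421)² = 0.51932 kg·m²; centre at d = 0.721 m, so the parallel axis theorem gives I = 0.51932 + (2.93)(0.721)² = 2.0425 kg·m².
Total I = 6.3929 kg·m²; total mass M = 8.07 kg.
k = √(I/M) = √(6.3929/8.07) = 0.89005 m.

0.890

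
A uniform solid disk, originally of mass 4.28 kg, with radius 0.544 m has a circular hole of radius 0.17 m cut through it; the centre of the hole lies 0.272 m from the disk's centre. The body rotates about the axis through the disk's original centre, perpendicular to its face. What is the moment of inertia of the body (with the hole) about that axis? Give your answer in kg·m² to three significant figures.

Unpierced body about its centre: I₀ = (1/2)MR² = (1/2)(4.28)(0.544)² = 0.6333 kg·m².
The removed disk has mass m = M·(r/R)² = (4.28)(0.17/0.544)² = 0.41797 kg (same uniform areal density).
Its moment of inertia about the rotation axis (parallel-axis theorem): I_hole = (1/2)mr² + md² = (1/2)(0.41797)(0.17)² + (0.41797)(0.272)² = 0.036963 kg·m².
Treating the hole as negative mass, I = I₀ − I_hole = 0.6333 − 0.036963 = 0.59634 kg·m².

0.596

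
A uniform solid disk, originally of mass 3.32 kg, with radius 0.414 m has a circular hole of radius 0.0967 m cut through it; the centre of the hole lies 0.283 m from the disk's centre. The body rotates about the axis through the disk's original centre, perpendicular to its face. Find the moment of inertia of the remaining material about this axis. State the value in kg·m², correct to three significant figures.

0.269

Unpierced body about its centre: I₀ = (1/2)MR² = (1/2)(3.32)(0.414)² = 0.28452 kg·m².
The removed disk has mass m = M·(r/R)² = (3.32)(0.0967/0.414)² = 0.18113 kg (same uniform areal density).
Its moment of inertia about the rotation axis (parallel-axis theorem): I_hole = (1/2)mr² + md² = (1/2)(0.18113)(0.0967)² + (0.18113)(0.283)² = 0.015353 kg·m².
Treating the hole as negative mass, I = I₀ − I_hole = 0.28452 − 0.015353 = 0.26916 kg·m².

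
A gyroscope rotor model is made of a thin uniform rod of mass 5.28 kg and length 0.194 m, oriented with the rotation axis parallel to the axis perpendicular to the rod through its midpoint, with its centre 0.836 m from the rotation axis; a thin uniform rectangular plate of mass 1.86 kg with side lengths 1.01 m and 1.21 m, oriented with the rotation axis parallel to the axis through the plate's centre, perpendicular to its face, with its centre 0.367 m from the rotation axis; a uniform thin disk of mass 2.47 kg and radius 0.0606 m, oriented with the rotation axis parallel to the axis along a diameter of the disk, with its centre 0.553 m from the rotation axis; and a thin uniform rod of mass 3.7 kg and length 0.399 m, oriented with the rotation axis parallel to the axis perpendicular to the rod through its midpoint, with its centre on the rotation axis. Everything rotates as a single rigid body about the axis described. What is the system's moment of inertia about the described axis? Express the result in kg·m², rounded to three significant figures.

5.15

Thin rod: I_cm = (1/12)ML² = (1/12)(5.28)(0.194)² = 0.01656 kg·m²; centre at d = 0.836 m, so the parallel axis theorem gives I = 0.01656 + (5.28)(0.836)² = 3.7067 kg·m².
Rectangular plate: I_cm = (1/12)M(a²+b²) = (1/12)(1.86)[(1.01)² + (1.21)²] = 0.38505 kg·m²; centre at d = 0.367 m, so the parallel axis theorem gives I = 0.38505 + (1.86)(0.367)² = 0.63557 kg·m².
Thin disk: I_cm = (1/4)MR² = (1/4)(2.47)(0.0606)² = 0.0022677 kg·m²; centre at d = 0.553 m, so the parallel axis theorem gives I = 0.0022677 + (2.47)(0.553)² = 0.75762 kg·m².
Thin rod: I_cm = (1/12)ML² = (1/12)(3.7)(0.399)² = 0.049087 kg·m²; axis through the centre, so I = 0.049087 kg·m².
Total I = 3.7067 + 0.63557 + 0.75762 + 0.049087 = 5.149 kg·m².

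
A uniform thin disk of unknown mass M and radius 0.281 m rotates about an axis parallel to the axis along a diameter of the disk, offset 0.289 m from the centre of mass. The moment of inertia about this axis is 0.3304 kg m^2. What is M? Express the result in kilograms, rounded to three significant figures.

I = I_cm + Md² = (1/4)MR² + Md² = M·[0.25·(0.281)² + (0.289)²] = M·0.10326.
So M = 0.3304 / 0.10326 = 3.1997 kg.

3.20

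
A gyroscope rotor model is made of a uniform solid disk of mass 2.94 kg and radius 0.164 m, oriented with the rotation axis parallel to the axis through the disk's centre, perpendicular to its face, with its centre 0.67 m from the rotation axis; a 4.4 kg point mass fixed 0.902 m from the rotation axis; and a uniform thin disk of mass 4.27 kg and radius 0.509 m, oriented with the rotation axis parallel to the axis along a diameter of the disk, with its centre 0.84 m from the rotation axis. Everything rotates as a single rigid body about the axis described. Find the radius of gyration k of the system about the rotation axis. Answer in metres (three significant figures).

0.842

Solid disk: I_cm = (1/2)MR² = (1/2)(2.94)(0.164)² = 0.039537 kg m^2; centre at d = 0.67 m, so the parallel axis theorem gives I = 0.039537 + (2.94)(0.67)² = 1.3593 kg m^2.
Point mass: I_cm = 0; centre at d = 0.902 m, so the parallel axis theorem gives I = 0 + (4.4)(0.902)² = 3.5799 kg m^2.
Thin disk: I_cm = (1/4)MR² = (1/4)(4.27)(0.509)² = 0.27657 kg m^2; centre at d = 0.84 m, so the parallel axis theorem gives I = 0.27657 + (4.27)(0.84)² = 3.2895 kg m^2.
Total I = 8.2286 kg m^2; total mass M = 11.61 kg.
k = √(I/M) = √(8.2286/11.61) = 0.84188 m.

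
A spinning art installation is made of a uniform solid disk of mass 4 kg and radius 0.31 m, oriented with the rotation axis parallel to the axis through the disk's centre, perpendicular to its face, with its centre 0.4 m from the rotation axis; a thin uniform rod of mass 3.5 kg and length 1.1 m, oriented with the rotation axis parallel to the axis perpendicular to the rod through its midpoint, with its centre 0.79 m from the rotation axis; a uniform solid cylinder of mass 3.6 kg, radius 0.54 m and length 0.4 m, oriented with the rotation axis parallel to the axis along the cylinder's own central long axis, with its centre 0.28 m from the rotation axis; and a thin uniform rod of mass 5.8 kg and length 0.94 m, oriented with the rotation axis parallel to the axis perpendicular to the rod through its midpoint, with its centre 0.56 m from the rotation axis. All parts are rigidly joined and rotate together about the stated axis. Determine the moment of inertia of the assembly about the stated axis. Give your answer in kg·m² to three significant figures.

Solid disk: I_cm = (1/2)MR² = (1/2)(4)(0.31)² = 0.1922 kg·m²; centre at d = 0.4 m, so I = I_cm + Md² gives I = 0.1922 + (4)(0.4)² = 0.8322 kg·m².
Thin rod: I_cm = (1/12)ML² = (1/12)(3.5)(1.1)² = 0.35292 kg·m²; centre at d = 0.79 m, so I = I_cm + Md² gives I = 0.35292 + (3.5)(0.79)² = 2.5373 kg·m².
Solid cylinder: I_cm = (1/2)MR² = (1/2)(3.6)(0.54)² = 0.52488 kg·m²; centre at d = 0.28 m, so I = I_cm + Md² gives I = 0.52488 + (3.6)(0.28)² = 0.80712 kg·m².
Thin rod: I_cm = (1/12)ML² = (1/12)(5.8)(0.94)² = 0.42707 kg·m²; centre at d = 0.56 m, so I = I_cm + Md² gives I = 0.42707 + (5.8)(0.56)² = 2.246 kg·m².
Total I = 0.8322 + 2.5373 + 0.80712 + 2.246 = 6.4225 kg·m².

6.42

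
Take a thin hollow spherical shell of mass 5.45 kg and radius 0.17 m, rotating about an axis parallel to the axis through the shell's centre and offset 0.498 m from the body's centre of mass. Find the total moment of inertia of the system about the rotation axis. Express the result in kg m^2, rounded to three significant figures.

1.46

I_cm = (2/3)MR² = (2/3)(5.45)(0.17)² = 0.105 kg m^2; centre at d = 0.498 m, so the parallel axis theorem gives I = 0.105 + (5.45)(0.498)² = 1.4566 kg m^2.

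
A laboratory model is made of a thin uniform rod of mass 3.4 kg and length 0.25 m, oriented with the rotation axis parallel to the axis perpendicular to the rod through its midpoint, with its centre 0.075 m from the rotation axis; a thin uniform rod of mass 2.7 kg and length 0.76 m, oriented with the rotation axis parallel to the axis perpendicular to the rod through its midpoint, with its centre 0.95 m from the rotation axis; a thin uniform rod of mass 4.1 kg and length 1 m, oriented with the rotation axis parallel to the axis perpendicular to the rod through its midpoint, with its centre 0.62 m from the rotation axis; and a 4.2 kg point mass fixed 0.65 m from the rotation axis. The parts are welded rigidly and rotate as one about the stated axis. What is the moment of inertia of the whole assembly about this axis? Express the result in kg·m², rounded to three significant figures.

Thin rod: I_cm = (1/12)ML² = (1/12)(3.4)(0.25)² = 0.017708 kg·m²; centre at d = 0.075 m, so the parallel axis theorem gives I = 0.017708 + (3.4)(0.075)² = 0.036833 kg·m².
Thin rod: I_cm = (1/12)ML² = (1/12)(2.7)(0.76)² = 0.12996 kg·m²; centre at d = 0.95 m, so the parallel axis theorem gives I = 0.12996 + (2.7)(0.95)² = 2.5667 kg·m².
Thin rod: I_cm = (1/12)ML² = (1/12)(4.1)(1)² = 0.34167 kg·m²; centre at d = 0.62 m, so the parallel axis theorem gives I = 0.34167 + (4.1)(0.62)² = 1.9177 kg·m².
Point mass: I_cm = 0; centre at d = 0.65 m, so the parallel axis theorem gives I = 0 + (4.2)(0.65)² = 1.7745 kg·m².
Total I = 0.036833 + 2.5667 + 1.9177 + 1.7745 = 6.2957 kg·m².

6.30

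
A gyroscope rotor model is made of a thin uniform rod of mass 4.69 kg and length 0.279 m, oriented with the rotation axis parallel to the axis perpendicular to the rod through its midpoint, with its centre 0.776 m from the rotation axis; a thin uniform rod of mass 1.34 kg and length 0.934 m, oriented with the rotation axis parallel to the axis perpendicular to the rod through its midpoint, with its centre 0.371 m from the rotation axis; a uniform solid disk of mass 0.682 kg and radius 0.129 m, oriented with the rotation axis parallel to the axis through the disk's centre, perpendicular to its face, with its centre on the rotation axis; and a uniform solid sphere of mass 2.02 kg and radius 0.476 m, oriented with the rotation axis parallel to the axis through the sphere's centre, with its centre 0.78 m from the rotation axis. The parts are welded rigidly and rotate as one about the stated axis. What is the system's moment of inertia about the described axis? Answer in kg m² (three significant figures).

Thin rod: I_cm = (1/12)ML² = (1/12)(4.69)(0.279)² = 0.030423 kg m²; centre at d = 0.776 m, so I = I_cm + Md² gives I = 0.030423 + (4.69)(0.776)² = 2.8546 kg m².
Thin rod: I_cm = (1/12)ML² = (1/12)(1.34)(0.934)² = 0.097413 kg m²; centre at d = 0.371 m, so I = I_cm + Md² gives I = 0.097413 + (1.34)(0.371)² = 0.28185 kg m².
Solid disk: I_cm = (1/2)MR² = (1/2)(0.682)(0.129)² = 0.0056746 kg m²; axis through the centre, so I = 0.0056746 kg m².
Solid sphere: I_cm = (2/5)MR² = (2/5)(2.02)(0.476)² = 0.18307 kg m²; centre at d = 0.78 m, so I = I_cm + Md² gives I = 0.18307 + (2.02)(0.78)² = 1.412 kg m².
Total I = 2.8546 + 0.28185 + 0.0056746 + 1.412 = 4.5542 kg m².

4.55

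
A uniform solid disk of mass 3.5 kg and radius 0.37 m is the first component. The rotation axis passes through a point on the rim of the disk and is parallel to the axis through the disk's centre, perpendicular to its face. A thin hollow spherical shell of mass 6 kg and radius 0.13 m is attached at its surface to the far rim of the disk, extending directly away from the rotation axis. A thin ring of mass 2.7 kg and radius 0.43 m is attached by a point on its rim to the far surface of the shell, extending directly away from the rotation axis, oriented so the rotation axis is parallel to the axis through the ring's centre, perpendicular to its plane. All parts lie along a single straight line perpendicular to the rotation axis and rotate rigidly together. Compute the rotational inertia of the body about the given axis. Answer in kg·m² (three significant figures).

11.3

Solid disk: I_cm = (1/2)MR² = (1/2)(3.5)(0.37)² = 0.23957 kg·m²; centre at d = 0.37 m, so I = I_cm + Md² gives I = 0.23957 + (3.5)(0.37)² = 0.71872 kg·m².
Spherical shell: I_cm = (2/3)MR² = (2/3)(6)(0.13)² = 0.0676 kg·m²; centre at d = 0.37 + 0.37 + 0.13 = 0.87 m, so I = I_cm + Md² gives I = 0.0676 + (6)(0.87)² = 4.609 kg·m².
Thin ring: I_cm = MR² = (2.7)(0.43)² = 0.49923 kg·m²; centre at d = 0.37 + 0.37 + 0.13 + 0.13 + 0.43 = 1.43 m, so I = I_cm + Md² gives I = 0.49923 + (2.7)(1.43)² = 6.0205 kg·m².
Total I = 0.71872 + 4.609 + 6.0205 = 11.348 kg·m².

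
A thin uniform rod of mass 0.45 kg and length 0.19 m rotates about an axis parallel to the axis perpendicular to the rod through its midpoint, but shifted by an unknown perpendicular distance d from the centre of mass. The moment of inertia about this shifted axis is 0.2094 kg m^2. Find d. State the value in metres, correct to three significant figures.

About the centre-of-mass axis, I_cm = (1/12)ML² = (1/12)(0.45)(0.19)² = 0.0013537 kg m^2.
Parallel axis theorem: I = I_cm + Md², so Md² = 0.2094 − 0.0013537 = 0.20805 kg m^2.
d = √(0.20805 / 0.45) = 0.67994 m.

0.680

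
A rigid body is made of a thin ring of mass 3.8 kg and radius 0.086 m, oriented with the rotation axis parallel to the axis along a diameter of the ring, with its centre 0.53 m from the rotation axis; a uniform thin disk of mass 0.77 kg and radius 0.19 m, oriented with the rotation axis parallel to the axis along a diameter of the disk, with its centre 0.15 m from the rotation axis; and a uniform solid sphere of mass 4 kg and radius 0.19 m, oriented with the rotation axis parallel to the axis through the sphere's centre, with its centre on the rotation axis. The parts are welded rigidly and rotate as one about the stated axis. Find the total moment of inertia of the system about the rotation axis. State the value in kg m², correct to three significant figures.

1.16

Thin ring: I_cm = (1/2)MR² = (1/2)(3.8)(0.086)² = 0.014052 kg m²; centre at d = 0.53 m, so I = I_cm + Md² gives I = 0.014052 + (3.8)(0.53)² = 1.0815 kg m².
Thin disk: I_cm = (1/4)MR² = (1/4)(0.77)(0.19)² = 0.0069493 kg m²; centre at d = 0.15 m, so I = I_cm + Md² gives I = 0.0069493 + (0.77)(0.15)² = 0.024274 kg m².
Solid sphere: I_cm = (2/5)MR² = (2/5)(4)(0.19)² = 0.05776 kg m²; axis through the centre, so I = 0.05776 kg m².
Total I = 1.0815 + 0.024274 + 0.05776 = 1.1635 kg m².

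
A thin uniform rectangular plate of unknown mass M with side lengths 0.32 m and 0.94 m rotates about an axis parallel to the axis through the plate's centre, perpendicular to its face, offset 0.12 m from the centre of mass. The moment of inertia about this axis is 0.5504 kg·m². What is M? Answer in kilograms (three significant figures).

I = I_cm + Md² = (1/12)M(a²+b²) + Md² = M·[0.0833333·[(0.32)² + (0.94)²] + (0.12)²] = M·0.096567.
So M = 0.5504 / 0.096567 = 5.6997 kg.

5.70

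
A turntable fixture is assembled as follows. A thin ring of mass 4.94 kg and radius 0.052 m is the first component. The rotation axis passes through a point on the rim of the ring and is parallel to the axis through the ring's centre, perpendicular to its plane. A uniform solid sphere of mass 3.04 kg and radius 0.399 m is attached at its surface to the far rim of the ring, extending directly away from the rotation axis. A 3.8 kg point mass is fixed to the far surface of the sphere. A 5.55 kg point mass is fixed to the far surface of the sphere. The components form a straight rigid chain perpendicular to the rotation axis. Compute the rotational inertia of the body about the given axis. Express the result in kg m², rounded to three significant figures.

Thin ring: I_cm = MR² = (4.94)(0.052)² = 0.013358 kg m²; centre at d = 0.052 m, so the parallel axis theorem gives I = 0.013358 + (4.94)(0.052)² = 0.026716 kg m².
Solid sphere: I_cm = (2/5)MR² = (2/5)(3.04)(0.399)² = 0.19359 kg m²; centre at d = 0.052 + 0.052 + 0.399 = 0.503 m, so the parallel axis theorem gives I = 0.19359 + (3.04)(0.503)² = 0.96274 kg m².
Point mass: I_cm = 0; centre at d = 0.052 + 0.052 + 0.399 + 0.399 = 0.902 m, so the parallel axis theorem gives I = 0 + (3.8)(0.902)² = 3.0917 kg m².
Point mass: I_cm = 0; centre at d = 0.052 + 0.052 + 0.399 + 0.399 = 0.902 m, so the parallel axis theorem gives I = 0 + (5.55)(0.902)² = 4.5155 kg m².
Total I = 0.026716 + 0.96274 + 3.0917 + 4.5155 = 8.5966 kg m².

8.60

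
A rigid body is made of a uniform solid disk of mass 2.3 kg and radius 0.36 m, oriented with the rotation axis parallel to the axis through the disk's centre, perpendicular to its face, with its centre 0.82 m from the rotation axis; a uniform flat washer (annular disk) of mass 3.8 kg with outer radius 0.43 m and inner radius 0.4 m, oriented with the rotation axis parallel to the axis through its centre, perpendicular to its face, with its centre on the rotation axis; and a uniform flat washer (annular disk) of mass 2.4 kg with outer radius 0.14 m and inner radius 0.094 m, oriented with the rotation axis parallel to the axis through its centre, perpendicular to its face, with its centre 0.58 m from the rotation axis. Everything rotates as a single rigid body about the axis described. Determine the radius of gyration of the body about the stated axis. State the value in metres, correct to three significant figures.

Solid disk: I_cm = (1/2)MR² = (1/2)(2.3)(0.36)² = 0.14904 kg m²; centre at d = 0.82 m, so the parallel axis theorem gives I = 0.14904 + (2.3)(0.82)² = 1.6956 kg m².
Annular disk: I_cm = (1/2)M(R²+r²) = (1/2)(3.8)[(0.43)² + (0.4)²] = 0.65531 kg m²; axis through the centre, so I = 0.65531 kg m².
Annular disk: I_cm = (1/2)M(R²+r²) = (1/2)(2.4)[(0.14)² + (0.094)²] = 0.034123 kg m²; centre at d = 0.58 m, so the parallel axis theorem gives I = 0.034123 + (2.4)(0.58)² = 0.84148 kg m².
Total I = 3.1924 kg m²; total mass M = 8.5 kg.
k = √(I/M) = √(3.1924/8.5) = 0.61284 m.

0.613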